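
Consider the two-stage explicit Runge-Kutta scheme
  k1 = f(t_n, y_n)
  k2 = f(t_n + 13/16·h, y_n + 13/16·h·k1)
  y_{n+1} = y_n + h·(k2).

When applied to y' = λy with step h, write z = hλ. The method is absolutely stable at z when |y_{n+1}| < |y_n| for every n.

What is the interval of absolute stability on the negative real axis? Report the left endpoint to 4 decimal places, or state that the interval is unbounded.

z∈(-1.2308,0).

Test eqn y'=λy, z=hλ:
  k1=λy_n ⇒ h·k1=z·y_n;  k2=λ(1+13/16z)y_n ⇒ h·k2=z(1+13/16z)y_n
  y_{n+1}/y_n = 1 + z(1+13/16z) = 1 + z + 13/16z²
  ⇒ R(z) = 1 + z + 13/16z².

Boundary: |R(x)|=1, x<0.
x=-1.12: |R|=0.8992
R=1: x+13/16x²=0 ⇒ x=−16/13=-1.2308; min R=1−1/(4·13/16)=0.6923>−1
Confirm numerically:
  x=-0.927: |R|=0.77120 <1
  x=-0.839: |R|=0.73294 <1
  x=-0.798: |R|=0.71940 <1
  x=-1.691: |R|=1.63233 >1
  x=-1.593: |R|=1.46884 >1
Stable set (-1.2308, 0).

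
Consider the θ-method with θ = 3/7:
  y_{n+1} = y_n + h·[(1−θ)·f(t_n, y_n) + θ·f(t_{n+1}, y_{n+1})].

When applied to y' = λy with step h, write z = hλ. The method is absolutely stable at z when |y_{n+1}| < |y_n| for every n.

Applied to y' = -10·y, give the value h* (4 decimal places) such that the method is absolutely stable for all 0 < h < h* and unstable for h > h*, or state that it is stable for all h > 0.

Test eqn y'=λy, z=hλ:
  y_{n+1} = y_n + z·[4/7·y_n + 3/7·y_{n+1}] ⇒ (1 − 3/7z)y_{n+1} = (1 + 4/7z)y_n
  so R(z) = (1 + 4/7z)/(1 − 3/7z).

Need |R(x)|<1, x<0.
x=-0.99: |R|=0.3049
R=−1: 1+4/7x = −1+3/7x ⇒ -1/7x=2 ⇒ x=2/(-1/7)=-14.0000
Confirm numerically:
  x=-10.046: |R|=0.89353 <1
  x=-8.873: |R|=0.84750 <1
  x=-6.388: |R|=0.70907 <1
  x=-5.916: |R|=0.67335 <1
  x=-14.255: |R|=1.00512 >1
  x=-14.120: |R|=1.00243 >1
  x=-14.084: |R|=1.00171 >1
Stable set (-14.0000, 0).

(-14.0000,0); λ=-10 ⇒ h* = (14)/10 = 1.4000.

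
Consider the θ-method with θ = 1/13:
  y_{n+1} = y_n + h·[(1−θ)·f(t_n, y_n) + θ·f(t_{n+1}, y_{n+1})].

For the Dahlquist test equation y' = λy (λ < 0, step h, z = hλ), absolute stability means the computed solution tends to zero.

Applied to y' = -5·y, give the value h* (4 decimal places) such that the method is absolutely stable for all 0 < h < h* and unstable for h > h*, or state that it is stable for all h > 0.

(-2.3636,0); λ=-5 ⇒ h* = (26/11)/5 = 0.4727.

With y'=λy (z=hλ):
  y_{n+1} = y_n + z·[12/13·y_n + 1/13·y_{n+1}] ⇒ (1 − 1/13z)y_{n+1} = (1 + 12/13z)y_n
  ⇒ R(z) = (1 + 12/13z)/(1 − 1/13z).

Boundary: |R(x)|=1, x<0.
x=-1.63: |R|=0.4484
R=−1: 1+12/13x = −1+1/13x ⇒ -11/13x=2 ⇒ x=2/(-11/13)=-2.3636
Confirm numerically:
  x=-2.235: |R|=0.90712 <1
  x=-2.098: |R|=0.80646 <1
  x=-2.090: |R|=0.80053 <1
  x=-1.698: |R|=0.50184 <1
  x=-2.712: |R|=1.24389 >1
  x=-2.442: |R|=1.05582 >1
  x=-2.429: |R|=1.04660 >1
Interval (-2.3636, 0).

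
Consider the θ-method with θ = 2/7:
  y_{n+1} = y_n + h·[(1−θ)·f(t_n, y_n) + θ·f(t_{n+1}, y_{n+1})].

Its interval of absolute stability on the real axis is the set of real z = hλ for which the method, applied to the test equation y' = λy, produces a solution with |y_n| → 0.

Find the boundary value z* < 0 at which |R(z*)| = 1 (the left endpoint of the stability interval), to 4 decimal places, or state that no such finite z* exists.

z* = -4.6667.

With y'=λy (z=hλ):
  y_{n+1} = y_n + z·[5/7·y_n + 2/7·y_{n+1}] ⇒ (1 − 2/7z)y_{n+1} = (1 + 5/7z)y_n
  so R(z) = (1 + 5/7z)/(1 − 2/7z).

Boundary: |R(x)|=1, x<0.
x=-1.61: |R|=0.1027
R=−1: 1+5/7x = −1+2/7x ⇒ -3/7x=2 ⇒ x=2/(-3/7)=-4.6667
Confirm numerically:
  x=-4.581: |R|=0.98410 <1
  x=-3.525: |R|=0.75623 <1
  x=-2.859: |R|=0.57360 <1
  x=-2.162: |R|=0.33645 <1
  x=-5.022: |R|=1.06254 >1
  x=-4.902: |R|=1.04201 >1
  x=-4.831: |R|=1.02959 >1
Stable set (-4.6667, 0).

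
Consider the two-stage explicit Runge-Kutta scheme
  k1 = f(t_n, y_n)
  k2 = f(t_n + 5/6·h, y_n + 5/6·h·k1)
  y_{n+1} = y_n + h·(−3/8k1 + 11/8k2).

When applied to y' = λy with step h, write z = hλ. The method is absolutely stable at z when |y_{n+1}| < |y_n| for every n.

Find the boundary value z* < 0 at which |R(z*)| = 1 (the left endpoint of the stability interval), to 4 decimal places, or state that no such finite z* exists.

Set f=λy, z=hλ:
  k1=λy_n ⇒ h·k1=z·y_n;  k2=λ(1+5/6z)y_n ⇒ h·k2=z(1+5/6z)y_n
  y_{n+1}/y_n = 1 − 3/8z + 11/8z(1+5/6z) = 1 + z + 55/48z²
  ⇒ R(z) = 1 + z + 55/48z².

Need |R(x)|<1, x<0.
x=-1.5: |R|=2.0781
R=1: x+55/48x²=0 ⇒ x=−48/55=-0.8727; min R=1−1/(4·55/48)=0.7818>−1
Confirm numerically:
  x=-0.819: |R|=0.94958 <1
  x=-0.683: |R|=0.85152 <1
  x=-0.668: |R|=0.84330 <1
  x=-0.487: |R|=0.78476 <1
  x=-1.153: |R|=1.37028 >1
  x=-1.099: |R|=1.28494 >1
Interval (-0.8727, 0).

z* = -0.8727.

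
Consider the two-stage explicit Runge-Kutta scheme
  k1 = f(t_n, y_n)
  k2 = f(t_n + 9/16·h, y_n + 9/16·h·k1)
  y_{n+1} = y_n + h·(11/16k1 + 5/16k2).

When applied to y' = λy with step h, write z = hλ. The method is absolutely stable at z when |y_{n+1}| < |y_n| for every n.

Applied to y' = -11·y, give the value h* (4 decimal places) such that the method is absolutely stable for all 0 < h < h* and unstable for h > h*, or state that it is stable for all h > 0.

Set f=λy, z=hλ:
  k1=λy_n ⇒ h·k1=z·y_n;  k2=λ(1+9/16z)y_n ⇒ h·k2=z(1+9/16z)y_n
  y_{n+1}/y_n = 1 + 11/16z + 5/16z(1+9/16z) = 1 + z + 45/256z²
  ⇒ R(z) = 1 + z + 45/256z².

Solve |R(x)|<1 on ℝ⁻.
x=-0.43: |R|=0.6025
R=1: x+45/256x²=0 ⇒ x=−256/45=-5.6889; min R=1−1/(4·45/256)=-0.4222>−1
Confirm numerically:
  x=-4.599: |R|=0.11891 <1
  x=-3.943: |R|=0.21009 <1
  x=-3.930: |R|=0.21508 <1
  x=-3.140: |R|=0.40687 <1
  x=-6.092: |R|=1.43168 >1
  x=-5.841: |R|=1.15618 >1
Stable set (-5.6889, 0).

(-5.6889,0); λ=-11 ⇒ h* = (256/45)/11 = 0.5172.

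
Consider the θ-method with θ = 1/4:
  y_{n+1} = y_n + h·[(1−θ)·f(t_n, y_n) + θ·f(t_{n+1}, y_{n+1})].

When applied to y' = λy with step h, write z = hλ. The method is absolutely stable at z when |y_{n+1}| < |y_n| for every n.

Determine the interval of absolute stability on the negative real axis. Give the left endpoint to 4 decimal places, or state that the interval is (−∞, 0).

On y'=λy, z=hλ:
  y_{n+1} = y_n + z·[3/4·y_n + 1/4·y_{n+1}] ⇒ (1 − 1/4z)y_{n+1} = (1 + 3/4z)y_n
  ⇒ R(z) = (1 + 3/4z)/(1 − 1/4z).

Find x<0 with |R(x)|<1.
x=-1.63: |R|=0.1581
R=−1: 1+3/4x = −1+1/4x ⇒ -1/2x=2 ⇒ x=2/(-1/2)=-4.0000
Confirm numerically:
  x=-3.248: |R|=0.79249 <1
  x=-2.012: |R|=0.33866 <1
  x=-1.651: |R|=0.16864 <1
  x=-4.569: |R|=1.13280 >1
  x=-4.487: |R|=1.11476 >1
  x=-4.180: |R|=1.04401 >1
Stable set (-4.0000, 0).

z∈(-4.0000,0).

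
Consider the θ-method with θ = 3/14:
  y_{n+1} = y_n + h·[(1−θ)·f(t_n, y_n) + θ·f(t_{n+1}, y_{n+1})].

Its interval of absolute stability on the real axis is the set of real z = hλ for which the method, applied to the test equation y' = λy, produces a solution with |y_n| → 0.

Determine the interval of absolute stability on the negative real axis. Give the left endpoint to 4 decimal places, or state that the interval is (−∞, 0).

With y'=λy (z=hλ):
  y_{n+1} = y_n + z·[11/14·y_n + 3/14·y_{n+1}] ⇒ (1 − 3/14z)y_{n+1} = (1 + 11/14z)y_n
  so R(z) = (1 + 11/14z)/(1 − 3/14z).

Find x<0 with |R(x)|<1.
x=-1.49: |R|=0.1294
R=−1: 1+11/14x = −1+3/14x ⇒ -4/7x=2 ⇒ x=2/(-4/7)=-3.5000
Confirm numerically:
  x=-2.387: |R|=0.57923 <1
  x=-2.251: |R|=0.51853 <1
  x=-2.102: |R|=0.44923 <1
  x=-3.825: |R|=1.10206 >1
  x=-3.641: |R|=1.04526 >1
Stable set (-3.5000, 0).

(-3.5000, 0).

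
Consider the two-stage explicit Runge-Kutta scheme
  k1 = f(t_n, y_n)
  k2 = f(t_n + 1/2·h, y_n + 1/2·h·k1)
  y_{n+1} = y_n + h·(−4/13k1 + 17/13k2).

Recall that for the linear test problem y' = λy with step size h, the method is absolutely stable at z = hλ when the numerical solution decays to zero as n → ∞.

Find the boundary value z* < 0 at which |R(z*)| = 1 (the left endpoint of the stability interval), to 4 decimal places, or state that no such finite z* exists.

On y'=λy, z=hλ:
  k1=λy_n ⇒ h·k1=z·y_n;  k2=λ(1+1/2z)y_n ⇒ h·k2=z(1+1/2z)y_n
  y_{n+1}/y_n = 1 − 4/13z + 17/13z(1+1/2z) = 1 + z + 17/26z²
  ⇒ R(z) = 1 + z + 17/26z².

Boundary: |R(x)|=1, x<0.
x=-1.02: |R|=0.6603
R=1: x+17/26x²=0 ⇒ x=−26/17=-1.5294; min R=1−1/(4·17/26)=0.6176>−1
Confirm numerically:
  x=-1.504: |R|=0.97501 <1
  x=-1.220: |R|=0.75318 <1
  x=-1.087: |R|=0.68556 <1
  x=-1.019: |R|=0.65993 <1
  x=-1.900: |R|=1.46038 >1
  x=-1.633: |R|=1.11060 >1
Interval (-1.5294, 0).

left endpoint -1.5294.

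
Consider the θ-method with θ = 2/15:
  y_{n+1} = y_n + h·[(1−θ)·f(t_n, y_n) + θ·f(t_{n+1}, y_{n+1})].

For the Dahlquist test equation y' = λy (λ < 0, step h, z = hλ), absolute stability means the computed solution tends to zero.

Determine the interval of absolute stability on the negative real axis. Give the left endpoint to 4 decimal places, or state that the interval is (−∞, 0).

(-2.7273, 0).

With y'=λy (z=hλ):
  y_{n+1} = y_n + z·[13/15·y_n + 2/15·y_{n+1}] ⇒ (1 − 2/15z)y_{n+1} = (1 + 13/15z)y_n
  R(z) = (1 + 13/15z)/(1 − 2/15z).

Need |R(x)|<1, x<0.
x=-0.59: |R|=0.4530
R=−1: 1+13/15x = −1+2/15x ⇒ -11/15x=2 ⇒ x=2/(-11/15)=-2.7273
Confirm numerically:
  x=-2.312: |R|=0.76722 <1
  x=-2.292: |R|=0.75551 <1
  x=-2.156: |R|=0.67461 <1
  x=-1.254: |R|=0.07437 <1
  x=-2.820: |R|=1.04942 >1
  x=-2.756: |R|=1.01541 >1
So |R|<1 on (-2.7273, 0).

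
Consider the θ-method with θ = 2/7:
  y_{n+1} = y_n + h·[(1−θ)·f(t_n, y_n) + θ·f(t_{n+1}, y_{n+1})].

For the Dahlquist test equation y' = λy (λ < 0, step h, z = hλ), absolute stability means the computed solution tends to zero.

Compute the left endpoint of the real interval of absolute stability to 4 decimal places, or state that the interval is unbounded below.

z* = -4.6667.

Set f=λy, z=hλ:
  y_{n+1} = y_n + z·[5/7·y_n + 2/7·y_{n+1}] ⇒ (1 − 2/7z)y_{n+1} = (1 + 5/7z)y_n
  Hence R(z) = (1 + 5/7z)/(1 − 2/7z).

Need |R(x)|<1, x<0.
x=-0.95: |R|=0.2528
R=−1: 1+5/7x = −1+2/7x ⇒ -3/7x=2 ⇒ x=2/(-3/7)=-4.6667
Confirm numerically:
  x=-4.307: |R|=0.93090 <1
  x=-4.274: |R|=0.92423 <1
  x=-4.081: |R|=0.88412 <1
  x=-2.333: |R|=0.39988 <1
  x=-5.124: |R|=1.07955 >1
  x=-5.050: |R|=1.06725 >1
  x=-4.719: |R|=1.00955 >1
Stable set (-4.6667, 0).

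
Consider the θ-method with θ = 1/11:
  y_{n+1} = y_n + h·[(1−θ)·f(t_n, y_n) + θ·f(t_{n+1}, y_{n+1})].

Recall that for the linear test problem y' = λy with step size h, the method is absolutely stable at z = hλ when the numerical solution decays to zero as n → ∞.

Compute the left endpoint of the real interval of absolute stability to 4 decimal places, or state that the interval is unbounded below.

left endpoint -2.4444.

On y'=λy, z=hλ:
  y_{n+1} = y_n + z·[10/11·y_n + 1/11·y_{n+1}] ⇒ (1 − 1/11z)y_{n+1} = (1 + 10/11z)y_n
  ⇒ R(z) = (1 + 10/11z)/(1 − 1/11z).

Boundary: |R(x)|=1, x<0.
x=-0.38: |R|=0.6327
R=−1: 1+10/11x = −1+1/11x ⇒ -9/11x=2 ⇒ x=2/(-9/11)=-2.4444
Confirm numerically:
  x=-2.270: |R|=0.88169 <1
  x=-1.846: |R|=0.58073 <1
  x=-1.787: |R|=0.53726 <1
  x=-1.179: |R|=0.06487 <1
  x=-2.951: |R|=1.32679 >1
  x=-2.917: |R|=1.30560 >1
Stable set (-2.4444, 0).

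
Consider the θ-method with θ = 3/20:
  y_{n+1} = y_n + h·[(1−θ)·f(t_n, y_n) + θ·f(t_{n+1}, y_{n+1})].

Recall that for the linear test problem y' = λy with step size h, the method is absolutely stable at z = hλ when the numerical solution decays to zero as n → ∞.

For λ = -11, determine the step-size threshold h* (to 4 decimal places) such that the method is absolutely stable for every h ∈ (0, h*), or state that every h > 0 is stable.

(-2.8571,0); λ=-11 ⇒ h* = (20/7)/11 = 0.2597.

On y'=λy, z=hλ:
  y_{n+1} = y_n + z·[17/20·y_n + 3/20·y_{n+1}] ⇒ (1 − 3/20z)y_{n+1} = (1 + 17/20z)y_n
  ⇒ R(z) = (1 + 17/20z)/(1 − 3/20z).

Find x<0 with |R(x)|<1.
x=-0.82: |R|=0.2698
R=−1: 1+17/20x = −1+3/20x ⇒ -7/10x=2 ⇒ x=2/(-7/10)=-2.8571
Confirm numerically:
  x=-2.831: |R|=0.98715 <1
  x=-1.997: |R|=0.53669 <1
  x=-1.822: |R|=0.43093 <1
  x=-3.276: |R|=1.19659 >1
  x=-3.040: |R|=1.08791 >1
  x=-2.933: |R|=1.03688 >1
Stable set (-2.8571, 0).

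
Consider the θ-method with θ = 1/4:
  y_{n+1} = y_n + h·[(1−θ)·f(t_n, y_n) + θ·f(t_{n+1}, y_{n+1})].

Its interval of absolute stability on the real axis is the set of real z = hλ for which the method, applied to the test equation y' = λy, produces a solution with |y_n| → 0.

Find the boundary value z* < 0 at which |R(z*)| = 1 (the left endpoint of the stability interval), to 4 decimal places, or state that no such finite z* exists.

With y'=λy (z=hλ):
  y_{n+1} = y_n + z·[3/4·y_n + 1/4·y_{n+1}] ⇒ (1 − 1/4z)y_{n+1} = (1 + 3/4z)y_n
  R(z) = (1 + 3/4z)/(1 − 1/4z).

Need |R(x)|<1, x<0.
x=-1.11: |R|=0.1311
R=−1: 1+3/4x = −1+1/4x ⇒ -1/2x=2 ⇒ x=2/(-1/2)=-4.0000
Confirm numerically:
  x=-3.845: |R|=0.96048 <1
  x=-2.231: |R|=0.43219 <1
  x=-2.229: |R|=0.43137 <1
  x=-4.404: |R|=1.09614 >1
  x=-4.257: |R|=1.06225 >1
  x=-4.158: |R|=1.03873 >1
So |R|<1 on (-4.0000, 0).

z* = -4.0000.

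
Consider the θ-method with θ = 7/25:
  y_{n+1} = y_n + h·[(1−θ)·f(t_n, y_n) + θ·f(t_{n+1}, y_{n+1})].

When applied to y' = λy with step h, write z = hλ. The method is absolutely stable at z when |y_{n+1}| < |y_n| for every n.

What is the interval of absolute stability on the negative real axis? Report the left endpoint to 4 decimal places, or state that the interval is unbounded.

Test eqn y'=λy, z=hλ:
  y_{n+1} = y_n + z·[18/25·y_n + 7/25·y_{n+1}] ⇒ (1 − 7/25z)y_{n+1} = (1 + 18/25z)y_n
  so R(z) = (1 + 18/25z)/(1 − 7/25z).

Find x<0 with |R(x)|<1.
x=-0.63: |R|=0.4645
R=−1: 1+18/25x = −1+7/25x ⇒ -11/25x=2 ⇒ x=2/(-11/25)=-4.5455
Confirm numerically:
  x=-3.460: |R|=0.75742 <1
  x=-2.799: |R|=0.56919 <1
  x=-2.688: |R|=0.53369 <1
  x=-1.866: |R|=0.22563 <1
  x=-4.983: |R|=1.08038 >1
  x=-4.658: |R|=1.02149 >1
Interval (-4.5455, 0).

z∈(-4.5455,0).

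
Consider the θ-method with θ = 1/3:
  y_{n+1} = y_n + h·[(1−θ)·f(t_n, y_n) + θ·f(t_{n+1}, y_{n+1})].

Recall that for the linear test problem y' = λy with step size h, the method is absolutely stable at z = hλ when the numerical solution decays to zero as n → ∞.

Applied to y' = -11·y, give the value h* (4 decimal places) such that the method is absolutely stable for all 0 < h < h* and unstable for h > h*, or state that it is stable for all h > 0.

Set f=λy, z=hλ:
  y_{n+1} = y_n + z·[2/3·y_n + 1/3·y_{n+1}] ⇒ (1 − 1/3z)y_{n+1} = (1 + 2/3z)y_n
  R(z) = (1 + 2/3z)/(1 − 1/3z).

Need |R(x)|<1, x<0.
x=-1.3: |R|=0.0930
R=−1: 1+2/3x = −1+1/3x ⇒ -1/3x=2 ⇒ x=2/(-1/3)=-6.0000
Confirm numerically:
  x=-5.463: |R|=0.93655 <1
  x=-3.422: |R|=0.59857 <1
  x=-3.390: |R|=0.59155 <1
  x=-3.249: |R|=0.55977 <1
  x=-6.457: |R|=1.04832 >1
  x=-6.152: |R|=1.01661 >1
So |R|<1 on (-6.0000, 0).

(-6.0000,0); λ=-11 ⇒ h* = (6)/11 = 0.5455.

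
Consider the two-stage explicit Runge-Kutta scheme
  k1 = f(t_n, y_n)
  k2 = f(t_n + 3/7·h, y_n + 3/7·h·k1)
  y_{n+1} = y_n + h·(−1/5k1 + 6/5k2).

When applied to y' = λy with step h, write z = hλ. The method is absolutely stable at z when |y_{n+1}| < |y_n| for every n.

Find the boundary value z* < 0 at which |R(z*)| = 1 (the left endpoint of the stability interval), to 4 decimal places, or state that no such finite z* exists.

z* = -1.9444.

Test eqn y'=λy, z=hλ:
  k1=λy_n ⇒ h·k1=z·y_n;  k2=λ(1+3/7z)y_n ⇒ h·k2=z(1+3/7z)y_n
  y_{n+1}/y_n = 1 − 1/5z + 6/5z(1+3/7z) = 1 + z + 18/35z²
  R(z) = 1 + z + 18/35z².

Need |R(x)|<1, x<0.
x=-1.03: |R|=0.5156
R=1: x+18/35x²=0 ⇒ x=−35/18=-1.9444; min R=1−1/(4·18/35)=0.5139>−1
Confirm numerically:
  x=-1.838: |R|=0.89938 <1
  x=-1.123: |R|=0.52558 <1
  x=-1.045: |R|=0.51661 <1
  x=-2.445: |R|=1.62941 >1
  x=-2.440: |R|=1.62185 >1
  x=-2.277: |R|=1.38943 >1
So |R|<1 on (-1.9444, 0).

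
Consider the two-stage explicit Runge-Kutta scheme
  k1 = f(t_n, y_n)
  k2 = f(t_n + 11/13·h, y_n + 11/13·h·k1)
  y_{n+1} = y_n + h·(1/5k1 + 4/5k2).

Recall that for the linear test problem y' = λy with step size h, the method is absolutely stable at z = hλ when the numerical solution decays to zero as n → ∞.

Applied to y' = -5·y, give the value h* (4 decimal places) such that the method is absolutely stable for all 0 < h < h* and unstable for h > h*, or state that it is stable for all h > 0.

(-1.4773,0); λ=-5 ⇒ h* = (65/44)/5 = 0.2955.

On y'=λy, z=hλ:
  k1=λy_n ⇒ h·k1=z·y_n;  k2=λ(1+11/13z)y_n ⇒ h·k2=z(1+11/13z)y_n
  y_{n+1}/y_n = 1 + 1/5z + 4/5z(1+11/13z) = 1 + z + 44/65z²
  ⇒ R(z) = 1 + z + 44/65z².

Solve |R(x)|<1 on ℝ⁻.
x=-0.87: |R|=0.6424
R=1: x+44/65x²=0 ⇒ x=−65/44=-1.4773; min R=1−1/(4·44/65)=0.6307>−1
Confirm numerically:
  x=-0.988: |R|=0.67277 <1
  x=-0.841: |R|=0.63777 <1
  x=-0.725: |R|=0.63081 <1
  x=-1.997: |R|=1.70258 >1
  x=-1.946: |R|=1.61745 >1
  x=-1.828: |R|=1.43400 >1
So |R|<1 on (-1.4773, 0).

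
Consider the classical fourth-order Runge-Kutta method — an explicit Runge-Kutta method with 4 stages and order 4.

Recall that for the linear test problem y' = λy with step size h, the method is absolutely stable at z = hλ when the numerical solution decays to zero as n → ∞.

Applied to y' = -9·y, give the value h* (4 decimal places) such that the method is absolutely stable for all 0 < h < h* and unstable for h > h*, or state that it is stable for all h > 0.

Set f=λy, z=hλ:
  order 4, 4-stage ⇒ R(z)=1+z+z^2/2+z^3/6+z^4/24
  (e.g. R(-1.57)=0.27062, |R|=0.27062)

Solve |R(x)|<1 on ℝ⁻.
x=-1.57: |R|=0.2706
|R(-2.82)|=1.0536 |R(-1.29)|=0.2997 |R(-0.77)|=0.4650
Bisect:
  x_lo=-3.1575 |R|=1.7223  x_hi=-0.2996 |R|=0.7411
  mid=-1.72854 |R|=0.27658 →hi
  mid=-2.44302 |R|=0.59524 →hi
  mid=-2.80026 |R|=1.02280 →lo
  mid=-2.62164 |R|=0.78002 →hi
  mid=-2.71095 |R|=0.89358 →hi
  mid=-2.75560 |R|=0.95615 →hi
  mid=-2.77793 |R|=0.98896 →hi
  mid=-2.78909 |R|=1.00575 →lo
  mid=-2.78351 |R|=0.99732 →hi
  mid=-2.78630 |R|=1.00152 →lo
  ...
  [-2.78543,-2.78526] ⇒ x*=-2.7853
Interval (-2.7853, 0).

(-2.7853,0); λ=-9 ⇒ h* = 0.3095.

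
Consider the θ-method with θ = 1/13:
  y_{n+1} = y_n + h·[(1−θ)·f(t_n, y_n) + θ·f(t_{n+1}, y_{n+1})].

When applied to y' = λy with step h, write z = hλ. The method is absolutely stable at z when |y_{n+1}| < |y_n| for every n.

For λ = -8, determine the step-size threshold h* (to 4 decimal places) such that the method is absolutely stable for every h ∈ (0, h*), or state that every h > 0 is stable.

(-2.3636,0); λ=-8 ⇒ h* = (26/11)/8 = 0.2955.

On y'=λy, z=hλ:
  y_{n+1} = y_n + z·[12/13·y_n + 1/13·y_{n+1}] ⇒ (1 − 1/13z)y_{n+1} = (1 + 12/13z)y_n
  ⇒ R(z) = (1 + 12/13z)/(1 − 1/13z).

Boundary: |R(x)|=1, x<0.
x=-1.6: |R|=0.4247
R=−1: 1+12/13x = −1+1/13x ⇒ -11/13x=2 ⇒ x=2/(-11/13)=-2.3636
Confirm numerically:
  x=-2.070: |R|=0.78567 <1
  x=-2.017: |R|=0.74609 <1
  x=-1.998: |R|=0.73183 <1
  x=-1.623: |R|=0.44286 <1
  x=-2.808: |R|=1.30921 >1
  x=-2.787: |R|=1.29499 >1
  x=-2.696: |R|=1.23293 >1
Interval (-2.3636, 0).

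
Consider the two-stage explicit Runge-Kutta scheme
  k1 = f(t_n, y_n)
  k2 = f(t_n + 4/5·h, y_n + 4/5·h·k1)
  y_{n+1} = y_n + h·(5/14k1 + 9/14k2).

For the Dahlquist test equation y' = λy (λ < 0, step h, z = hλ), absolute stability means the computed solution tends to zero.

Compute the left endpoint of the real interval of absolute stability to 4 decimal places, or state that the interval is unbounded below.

Set f=λy, z=hλ:
  k1=λy_n ⇒ h·k1=z·y_n;  k2=λ(1+4/5z)y_n ⇒ h·k2=z(1+4/5z)y_n
  y_{n+1}/y_n = 1 + 5/14z + 9/14z(1+4/5z) = 1 + z + 18/35z²
  ⇒ R(z) = 1 + z + 18/35z².

Boundary: |R(x)|=1, x<0.
x=-0.37: |R|=0.7004
R=1: x+18/35x²=0 ⇒ x=−35/18=-1.9444; min R=1−1/(4·18/35)=0.5139>−1
Confirm numerically:
  x=-1.913: |R|=0.96906 <1
  x=-0.883: |R|=0.51798 <1
  x=-0.795: |R|=0.53004 <1
  x=-2.401: |R|=1.56375 >1
  x=-2.150: |R|=1.22729 >1
Stable set (-1.9444, 0).

left endpoint -1.9444.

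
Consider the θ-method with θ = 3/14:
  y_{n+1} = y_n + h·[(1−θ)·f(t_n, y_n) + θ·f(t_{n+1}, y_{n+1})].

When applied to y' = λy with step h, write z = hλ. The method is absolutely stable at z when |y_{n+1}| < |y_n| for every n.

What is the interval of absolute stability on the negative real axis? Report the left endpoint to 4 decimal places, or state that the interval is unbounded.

(-3.5000, 0).

Test eqn y'=λy, z=hλ:
  y_{n+1} = y_n + z·[11/14·y_n + 3/14·y_{n+1}] ⇒ (1 − 3/14z)y_{n+1} = (1 + 11/14z)y_n
  ⇒ R(z) = (1 + 11/14z)/(1 − 3/14z).

Boundary: |R(x)|=1, x<0.
x=-1.44: |R|=0.1004
R=−1: 1+11/14x = −1+3/14x ⇒ -4/7x=2 ⇒ x=2/(-4/7)=-3.5000
Confirm numerically:
  x=-3.241: |R|=0.91266 <1
  x=-3.026: |R|=0.83569 <1
  x=-1.854: |R|=0.32686 <1
  x=-1.527: |R|=0.15053 <1
  x=-3.840: |R|=1.10658 >1
  x=-3.731: |R|=1.07335 >1
  x=-3.688: |R|=1.06001 >1
Interval (-3.5000, 0).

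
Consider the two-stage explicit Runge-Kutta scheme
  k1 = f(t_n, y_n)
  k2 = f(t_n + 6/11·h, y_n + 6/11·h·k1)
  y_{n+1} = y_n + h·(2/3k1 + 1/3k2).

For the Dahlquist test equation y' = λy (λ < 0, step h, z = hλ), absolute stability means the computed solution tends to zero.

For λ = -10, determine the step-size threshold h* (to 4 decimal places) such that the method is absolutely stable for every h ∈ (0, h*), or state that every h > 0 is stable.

(-5.5000,0); λ=-10 ⇒ h* = (11/2)/10 = 0.5500.

With y'=λy (z=hλ):
  k1=λy_n ⇒ h·k1=z·y_n;  k2=λ(1+6/11z)y_n ⇒ h·k2=z(1+6/11z)y_n
  y_{n+1}/y_n = 1 + 2/3z + 1/3z(1+6/11z) = 1 + z + 2/11z²
  so R(z) = 1 + z + 2/11z².

Solve |R(x)|<1 on ℝ⁻.
x=-0.3: |R|=0.7164
R=1: x+2/11x²=0 ⇒ x=−11/2=-5.5000; min R=1−1/(4·2/11)=-0.3750>−1
Confirm numerically:
  x=-5.071: |R|=0.60446 <1
  x=-4.616: |R|=0.25808 <1
  x=-4.319: |R|=0.07259 <1
  x=-2.699: |R|=0.37453 <1
  x=-5.997: |R|=1.54191 >1
  x=-5.825: |R|=1.34420 >1
  x=-5.635: |R|=1.13831 >1
So |R|<1 on (-5.5000, 0).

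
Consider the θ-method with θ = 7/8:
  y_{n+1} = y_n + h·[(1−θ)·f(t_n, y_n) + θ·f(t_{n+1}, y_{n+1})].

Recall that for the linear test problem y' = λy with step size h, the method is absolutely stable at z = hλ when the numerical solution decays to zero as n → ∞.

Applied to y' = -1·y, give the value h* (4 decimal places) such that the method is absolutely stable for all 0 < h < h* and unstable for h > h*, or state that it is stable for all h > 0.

With y'=λy (z=hλ):
  y_{n+1} = y_n + z·[1/8·y_n + 7/8·y_{n+1}] ⇒ (1 − 7/8z)y_{n+1} = (1 + 1/8z)y_n
  Hence R(z) = (1 + 1/8z)/(1 − 7/8z).

Find x<0 with |R(x)|<1.
x=-1.28: |R|=0.3962
x=-2: |R|=0.2727
x=-10: |R|=0.0256
x=-100: |R|=0.1299
θ=7/8≥1/2 ⇒ |1+1/8x|<|1−7/8x| ∀x<0 ⇒ stable on all of ℝ⁻.

unbounded; (−∞, 0). Any h>0 works for λ=-1.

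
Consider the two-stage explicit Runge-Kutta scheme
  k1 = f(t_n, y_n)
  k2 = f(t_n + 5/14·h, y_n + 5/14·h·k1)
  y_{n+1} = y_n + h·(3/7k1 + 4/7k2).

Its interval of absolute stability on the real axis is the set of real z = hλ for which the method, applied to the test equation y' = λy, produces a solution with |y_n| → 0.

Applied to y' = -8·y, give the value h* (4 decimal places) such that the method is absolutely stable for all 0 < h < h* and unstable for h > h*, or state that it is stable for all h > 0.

(-4.9000,0); λ=-8 ⇒ h* = (49/10)/8 = 0.6125.

Set f=λy, z=hλ:
  k1=λy_n ⇒ h·k1=z·y_n;  k2=λ(1+5/14z)y_n ⇒ h·k2=z(1+5/14z)y_n
  y_{n+1}/y_n = 1 + 3/7z + 4/7z(1+5/14z) = 1 + z + 10/49z²
  ⇒ R(z) = 1 + z + 10/49z².

Need |R(x)|<1, x<0.
x=-1.02: |R|=0.1923
R=1: x+10/49x²=0 ⇒ x=−49/10=-4.9000; min R=1−1/(4·10/49)=-0.2250>−1
Confirm numerically:
  x=-4.347: |R|=0.50941 <1
  x=-4.070: |R|=0.31059 <1
  x=-3.734: |R|=0.11146 <1
  x=-2.864: |R|=0.19002 <1
  x=-5.353: |R|=1.49488 >1
  x=-5.282: |R|=1.41178 >1
  x=-5.135: |R|=1.24627 >1
So |R|<1 on (-4.9000, 0).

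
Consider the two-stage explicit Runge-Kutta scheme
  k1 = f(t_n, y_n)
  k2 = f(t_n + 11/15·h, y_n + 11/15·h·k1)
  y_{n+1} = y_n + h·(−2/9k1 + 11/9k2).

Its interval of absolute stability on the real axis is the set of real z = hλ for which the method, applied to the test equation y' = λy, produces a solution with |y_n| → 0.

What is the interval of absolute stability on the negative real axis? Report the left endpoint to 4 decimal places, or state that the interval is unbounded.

z∈(-1.1157,0).

On y'=λy, z=hλ:
  k1=λy_n ⇒ h·k1=z·y_n;  k2=λ(1+11/15z)y_n ⇒ h·k2=z(1+11/15z)y_n
  y_{n+1}/y_n = 1 − 2/9z + 11/9z(1+11/15z) = 1 + z + 121/135z²
  so R(z) = 1 + z + 121/135z².

Find x<0 with |R(x)|<1.
x=-1.03: |R|=0.9209
R=1: x+121/135x²=0 ⇒ x=−135/121=-1.1157; min R=1−1/(4·121/135)=0.7211>−1
Confirm numerically:
  x=-0.946: |R|=0.85611 <1
  x=-0.908: |R|=0.83096 <1
  x=-0.888: |R|=0.81877 <1
  x=-0.616: |R|=0.72411 <1
  x=-1.487: |R|=1.49486 >1
  x=-1.356: |R|=1.29205 >1
Stable set (-1.1157, 0).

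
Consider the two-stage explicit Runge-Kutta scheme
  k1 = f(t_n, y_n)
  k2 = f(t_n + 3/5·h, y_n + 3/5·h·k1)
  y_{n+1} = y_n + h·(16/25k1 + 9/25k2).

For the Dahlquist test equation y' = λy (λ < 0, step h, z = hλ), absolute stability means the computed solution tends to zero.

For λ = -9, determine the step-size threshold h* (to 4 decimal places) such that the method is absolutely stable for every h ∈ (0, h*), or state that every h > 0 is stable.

On y'=λy, z=hλ:
  k1=λy_n ⇒ h·k1=z·y_n;  k2=λ(1+3/5z)y_n ⇒ h·k2=z(1+3/5z)y_n
  y_{n+1}/y_n = 1 + 16/25z + 9/25z(1+3/5z) = 1 + z + 27/125z²
  ⇒ R(z) = 1 + z + 27/125z².

Need |R(x)|<1, x<0.
x=-1.73: |R|=0.0835
R=1: x+27/125x²=0 ⇒ x=−125/27=-4.6296; min R=1−1/(4·27/125)=-0.1574>−1
Confirm numerically:
  x=-4.331: |R|=0.72063 <1
  x=-3.329: |R|=0.06476 <1
  x=-3.277: |R|=0.04257 <1
  x=-2.168: |R|=0.15275 <1
  x=-5.133: |R|=1.55810 >1
  x=-4.727: |R|=1.09942 >1
Stable set (-4.6296, 0).

(-4.6296,0); λ=-9 ⇒ h* = (125/27)/9 = 0.5144.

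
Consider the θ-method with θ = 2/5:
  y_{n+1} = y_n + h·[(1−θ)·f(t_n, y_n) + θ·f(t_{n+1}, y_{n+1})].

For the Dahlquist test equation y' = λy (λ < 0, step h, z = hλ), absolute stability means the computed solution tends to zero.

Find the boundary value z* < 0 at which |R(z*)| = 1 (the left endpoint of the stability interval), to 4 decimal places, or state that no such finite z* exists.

With y'=λy (z=hλ):
  y_{n+1} = y_n + z·[3/5·y_n + 2/5·y_{n+1}] ⇒ (1 − 2/5z)y_{n+1} = (1 + 3/5z)y_n
  ⇒ R(z) = (1 + 3/5z)/(1 − 2/5z).

Boundary: |R(x)|=1, x<0.
x=-1.39: |R|=0.1067
R=−1: 1+3/5x = −1+2/5x ⇒ -1/5x=2 ⇒ x=2/(-1/5)=-10.0000
Confirm numerically:
  x=-8.220: |R|=0.91698 <1
  x=-7.710: |R|=0.88786 <1
  x=-5.593: |R|=0.72773 <1
  x=-4.454: |R|=0.60124 <1
  x=-10.560: |R|=1.02144 >1
  x=-10.329: |R|=1.01282 >1
  x=-10.108: |R|=1.00428 >1
So |R|<1 on (-10.0000, 0).

z* = -10.0000.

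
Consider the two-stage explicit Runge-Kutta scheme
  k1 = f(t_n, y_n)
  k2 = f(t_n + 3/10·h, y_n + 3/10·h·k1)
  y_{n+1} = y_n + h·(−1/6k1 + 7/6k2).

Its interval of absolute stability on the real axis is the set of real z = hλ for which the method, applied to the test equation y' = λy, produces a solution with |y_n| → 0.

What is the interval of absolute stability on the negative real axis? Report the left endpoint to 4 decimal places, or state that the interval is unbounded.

z∈(-2.8571,0).

On y'=λy, z=hλ:
  k1=λy_n ⇒ h·k1=z·y_n;  k2=λ(1+3/10z)y_n ⇒ h·k2=z(1+3/10z)y_n
  y_{n+1}/y_n = 1 − 1/6z + 7/6z(1+3/10z) = 1 + z + 7/20z²
  R(z) = 1 + z + 7/20z².

Solve |R(x)|<1 on ℝ⁻.
x=-0.74: |R|=0.4517
R=1: x+7/20x²=0 ⇒ x=−20/7=-2.8571; min R=1−1/(4·7/20)=0.2857>−1
Confirm numerically:
  x=-2.833: |R|=0.97606 <1
  x=-2.547: |R|=0.72352 <1
  x=-2.514: |R|=0.69807 <1
  x=-1.876: |R|=0.35578 <1
  x=-3.443: |R|=1.70599 >1
  x=-3.286: |R|=1.49323 >1
  x=-2.926: |R|=1.07052 >1
Interval (-2.8571, 0).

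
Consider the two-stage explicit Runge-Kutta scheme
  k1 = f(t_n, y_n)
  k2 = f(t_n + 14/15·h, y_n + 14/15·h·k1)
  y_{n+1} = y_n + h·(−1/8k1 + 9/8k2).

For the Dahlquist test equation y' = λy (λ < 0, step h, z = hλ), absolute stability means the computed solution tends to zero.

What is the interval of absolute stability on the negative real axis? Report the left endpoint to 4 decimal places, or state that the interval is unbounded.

With y'=λy (z=hλ):
  k1=λy_n ⇒ h·k1=z·y_n;  k2=λ(1+14/15z)y_n ⇒ h·k2=z(1+14/15z)y_n
  y_{n+1}/y_n = 1 − 1/8z + 9/8z(1+14/15z) = 1 + z + 21/20z²
  so R(z) = 1 + z + 21/20z².

Solve |R(x)|<1 on ℝ⁻.
x=-1.65: |R|=2.2086
R=1: x+21/20x²=0 ⇒ x=−20/21=-0.9524; min R=1−1/(4·21/20)=0.7619>−1
Confirm numerically:
  x=-0.782: |R|=0.86010 <1
  x=-0.550: |R|=0.76763 <1
  x=-0.418: |R|=0.76546 <1
  x=-1.517: |R|=1.89935 >1
  x=-1.100: |R|=1.17050 >1
  x=-1.084: |R|=1.14981 >1
Stable set (-0.9524, 0).

z∈(-0.9524,0).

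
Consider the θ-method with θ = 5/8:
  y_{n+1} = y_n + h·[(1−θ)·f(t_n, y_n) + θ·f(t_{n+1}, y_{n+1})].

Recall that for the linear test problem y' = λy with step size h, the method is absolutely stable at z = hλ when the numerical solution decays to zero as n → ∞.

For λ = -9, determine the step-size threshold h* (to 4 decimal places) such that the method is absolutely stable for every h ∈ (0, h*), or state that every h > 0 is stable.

unbounded; (−∞, 0). Any h>0 works for λ=-9.

Test eqn y'=λy, z=hλ:
  y_{n+1} = y_n + z·[3/8·y_n + 5/8·y_{n+1}] ⇒ (1 − 5/8z)y_{n+1} = (1 + 3/8z)y_n
  so R(z) = (1 + 3/8z)/(1 − 5/8z).

Find x<0 with |R(x)|<1.
x=-0.77: |R|=0.4802
x=-2: |R|=0.1111
x=-10: |R|=0.3793
x=-100: |R|=0.5748
θ=5/8≥1/2 ⇒ |1+3/8x|<|1−5/8x| ∀x<0 ⇒ unbounded interval.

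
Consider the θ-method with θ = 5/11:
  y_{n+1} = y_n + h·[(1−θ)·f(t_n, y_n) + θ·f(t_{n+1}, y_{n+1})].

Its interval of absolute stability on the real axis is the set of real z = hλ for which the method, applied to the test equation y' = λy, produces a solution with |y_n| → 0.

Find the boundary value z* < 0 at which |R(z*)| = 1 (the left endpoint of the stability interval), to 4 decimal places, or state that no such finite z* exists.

Set f=λy, z=hλ:
  y_{n+1} = y_n + z·[6/11·y_n + 5/11·y_{n+1}] ⇒ (1 − 5/11z)y_{n+1} = (1 + 6/11z)y_n
  ⇒ R(z) = (1 + 6/11z)/(1 − 5/11z).

Solve |R(x)|<1 on ℝ⁻.
x=-1.13: |R|=0.2535
R=−1: 1+6/11x = −1+5/11x ⇒ -1/11x=2 ⇒ x=2/(-1/11)=-22.0000
Confirm numerically:
  x=-20.713: |R|=0.98877 <1
  x=-12.360: |R|=0.86758 <1
  x=-10.592: |R|=0.82164 <1
  x=-22.380: |R|=1.00309 >1
  x=-22.315: |R|=1.00257 >1
Interval (-22.0000, 0).

z* = -22.0000.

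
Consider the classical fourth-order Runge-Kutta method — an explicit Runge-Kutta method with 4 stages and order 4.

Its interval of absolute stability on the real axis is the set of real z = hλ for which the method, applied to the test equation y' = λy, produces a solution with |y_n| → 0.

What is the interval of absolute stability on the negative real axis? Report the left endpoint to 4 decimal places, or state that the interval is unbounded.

On y'=λy, z=hλ:
  order 4, 4-stage ⇒ R(z)=1+z+z^2/2+z^3/6+z^4/24
  (e.g. R(-0.87)=0.42257, |R|=0.42257)

Solve |R(x)|<1 on ℝ⁻.
x=-0.87: |R|=0.4226
|R(-2.94)|=1.2594 |R(-2.87)|=1.1354 |R(-2.52)|=0.6683
Bisect:
  x_lo=-3.2760 |R|=2.0294  x_hi=-0.0715 |R|=0.9310
  mid=-1.67373 |R|=0.27249 →hi
  mid=-2.47485 |R|=0.62432 →hi
  mid=-2.87541 |R|=1.14459 →lo
  mid=-2.67513 |R|=0.84622 →hi
  mid=-2.77527 |R|=0.98499 →hi
  mid=-2.82534 |R|=1.06208 →lo
  mid=-2.80031 |R|=1.02287 →lo
  ...
  [-2.78544,-2.78525] ⇒ x*=-2.7853
So |R|<1 on (-2.7853, 0).

z∈(-2.7853,0).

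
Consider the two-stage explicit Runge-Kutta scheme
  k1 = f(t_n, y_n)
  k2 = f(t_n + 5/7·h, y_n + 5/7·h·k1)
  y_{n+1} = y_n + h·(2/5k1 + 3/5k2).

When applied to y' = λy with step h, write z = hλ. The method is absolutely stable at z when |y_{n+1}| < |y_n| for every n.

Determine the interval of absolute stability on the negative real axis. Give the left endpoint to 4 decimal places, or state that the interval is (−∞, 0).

With y'=λy (z=hλ):
  k1=λy_n ⇒ h·k1=z·y_n;  k2=λ(1+5/7z)y_n ⇒ h·k2=z(1+5/7z)y_n
  y_{n+1}/y_n = 1 + 2/5z + 3/5z(1+5/7z) = 1 + z + 3/7z²
  ⇒ R(z) = 1 + z + 3/7z².

Boundary: |R(x)|=1, x<0.
x=-0.41: |R|=0.6620
R=1: x+3/7x²=0 ⇒ x=−7/3=-2.3333; min R=1−1/(4·3/7)=0.4167>−1
Confirm numerically:
  x=-2.048: |R|=0.74956 <1
  x=-1.856: |R|=0.62032 <1
  x=-1.686: |R|=0.53226 <1
  x=-1.570: |R|=0.48639 <1
  x=-2.883: |R|=1.67915 >1
  x=-2.802: |R|=1.56280 >1
Stable set (-2.3333, 0).

z∈(-2.3333,0).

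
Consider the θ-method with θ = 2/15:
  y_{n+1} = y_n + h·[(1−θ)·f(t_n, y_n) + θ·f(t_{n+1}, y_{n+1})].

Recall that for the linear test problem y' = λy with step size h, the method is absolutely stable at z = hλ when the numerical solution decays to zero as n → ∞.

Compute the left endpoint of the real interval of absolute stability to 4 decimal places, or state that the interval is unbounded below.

With y'=λy (z=hλ):
  y_{n+1} = y_n + z·[13/15·y_n + 2/15·y_{n+1}] ⇒ (1 − 2/15z)y_{n+1} = (1 + 13/15z)y_n
  ⇒ R(z) = (1 + 13/15z)/(1 − 2/15z).

Need |R(x)|<1, x<0.
x=-0.9: |R|=0.1964
R=−1: 1+13/15x = −1+2/15x ⇒ -11/15x=2 ⇒ x=2/(-11/15)=-2.7273
Confirm numerically:
  x=-2.313: |R|=0.76781 <1
  x=-1.800: |R|=0.45161 <1
  x=-1.725: |R|=0.40244 <1
  x=-1.631: |R|=0.33967 <1
  x=-3.298: |R|=1.29070 >1
  x=-3.242: |R|=1.26354 >1
  x=-2.774: |R|=1.02501 >1
Stable set (-2.7273, 0).

left endpoint -2.7273.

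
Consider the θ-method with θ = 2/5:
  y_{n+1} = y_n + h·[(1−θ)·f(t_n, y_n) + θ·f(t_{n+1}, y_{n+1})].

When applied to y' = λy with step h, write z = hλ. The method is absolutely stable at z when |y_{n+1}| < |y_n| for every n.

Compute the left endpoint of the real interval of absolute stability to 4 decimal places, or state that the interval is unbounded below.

Set f=λy, z=hλ:
  y_{n+1} = y_n + z·[3/5·y_n + 2/5·y_{n+1}] ⇒ (1 − 2/5z)y_{n+1} = (1 + 3/5z)y_n
  Hence R(z) = (1 + 3/5z)/(1 − 2/5z).

Need |R(x)|<1, x<0.
x=-0.63: |R|=0.4968
R=−1: 1+3/5x = −1+2/5x ⇒ -1/5x=2 ⇒ x=2/(-1/5)=-10.0000
Confirm numerically:
  x=-8.593: |R|=0.93658 <1
  x=-6.929: |R|=0.83715 <1
  x=-6.817: |R|=0.82918 <1
  x=-10.395: |R|=1.01532 >1
  x=-10.037: |R|=1.00148 >1
Stable set (-10.0000, 0).

left endpoint -10.0000.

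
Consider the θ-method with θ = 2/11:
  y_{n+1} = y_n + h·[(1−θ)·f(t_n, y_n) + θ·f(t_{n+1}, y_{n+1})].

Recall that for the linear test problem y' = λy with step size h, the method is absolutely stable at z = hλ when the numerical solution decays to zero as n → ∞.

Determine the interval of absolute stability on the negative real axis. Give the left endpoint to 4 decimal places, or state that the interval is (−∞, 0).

(-3.1429, 0).

With y'=λy (z=hλ):
  y_{n+1} = y_n + z·[9/11·y_n + 2/11·y_{n+1}] ⇒ (1 − 2/11z)y_{n+1} = (1 + 9/11z)y_n
  so R(z) = (1 + 9/11z)/(1 − 2/11z).

Solve |R(x)|<1 on ℝ⁻.
x=-1.66: |R|=0.2751
R=−1: 1+9/11x = −1+2/11x ⇒ -7/11x=2 ⇒ x=2/(-7/11)=-3.1429
Confirm numerically:
  x=-2.869: |R|=0.88547 <1
  x=-2.449: |R|=0.69449 <1
  x=-1.350: |R|=0.08394 <1
  x=-3.574: |R|=1.16630 >1
  x=-3.531: |R|=1.15043 >1
Stable set (-3.1429, 0).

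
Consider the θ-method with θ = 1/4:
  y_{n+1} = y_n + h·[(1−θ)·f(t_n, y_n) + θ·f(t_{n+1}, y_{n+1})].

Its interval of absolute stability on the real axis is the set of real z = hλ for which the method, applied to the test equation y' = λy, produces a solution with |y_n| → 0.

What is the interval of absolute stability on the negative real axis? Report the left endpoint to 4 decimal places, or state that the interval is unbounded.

Test eqn y'=λy, z=hλ:
  y_{n+1} = y_n + z·[3/4·y_n + 1/4·y_{n+1}] ⇒ (1 − 1/4z)y_{n+1} = (1 + 3/4z)y_n
  R(z) = (1 + 3/4z)/(1 − 1/4z).

Find x<0 with |R(x)|<1.
x=-0.8: |R|=0.3333
R=−1: 1+3/4x = −1+1/4x ⇒ -1/2x=2 ⇒ x=2/(-1/2)=-4.0000
Confirm numerically:
  x=-3.354: |R|=0.82431 <1
  x=-2.904: |R|=0.68250 <1
  x=-2.520: |R|=0.54601 <1
  x=-4.482: |R|=1.11365 >1
  x=-4.276: |R|=1.06670 >1
Stable set (-4.0000, 0).

z∈(-4.0000,0).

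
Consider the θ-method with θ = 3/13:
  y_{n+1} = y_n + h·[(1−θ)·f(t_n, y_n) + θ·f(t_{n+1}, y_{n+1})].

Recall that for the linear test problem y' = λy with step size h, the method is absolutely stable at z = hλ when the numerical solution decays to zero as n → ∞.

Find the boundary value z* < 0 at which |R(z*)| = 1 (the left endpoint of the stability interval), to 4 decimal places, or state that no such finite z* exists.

On y'=λy, z=hλ:
  y_{n+1} = y_n + z·[10/13·y_n + 3/13·y_{n+1}] ⇒ (1 − 3/13z)y_{n+1} = (1 + 10/13z)y_n
  so R(z) = (1 + 10/13z)/(1 − 3/13z).

Boundary: |R(x)|=1, x<0.
x=-1.44: |R|=0.0808
R=−1: 1+10/13x = −1+3/13x ⇒ -7/13x=2 ⇒ x=2/(-7/13)=-3.7143
Confirm numerically:
  x=-3.097: |R|=0.80615 <1
  x=-3.031: |R|=0.78351 <1
  x=-2.212: |R|=0.46445 <1
  x=-3.941: |R|=1.06393 >1
  x=-3.793: |R|=1.02260 >1
So |R|<1 on (-3.7143, 0).

left endpoint -3.7143.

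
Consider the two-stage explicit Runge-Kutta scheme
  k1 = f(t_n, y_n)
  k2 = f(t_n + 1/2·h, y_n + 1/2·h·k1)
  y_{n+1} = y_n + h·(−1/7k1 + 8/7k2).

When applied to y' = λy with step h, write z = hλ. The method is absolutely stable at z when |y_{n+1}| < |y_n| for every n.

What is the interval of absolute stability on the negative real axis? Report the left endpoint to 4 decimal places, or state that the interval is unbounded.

On y'=λy, z=hλ:
  k1=λy_n ⇒ h·k1=z·y_n;  k2=λ(1+1/2z)y_n ⇒ h·k2=z(1+1/2z)y_n
  y_{n+1}/y_n = 1 − 1/7z + 8/7z(1+1/2z) = 1 + z + 4/7z²
  Hence R(z) = 1 + z + 4/7z².

Need |R(x)|<1, x<0.
x=-0.87: |R|=0.5625
R=1: x+4/7x²=0 ⇒ x=−7/4=-1.7500; min R=1−1/(4·4/7)=0.5625>−1
Confirm numerically:
  x=-1.659: |R|=0.91373 <1
  x=-1.232: |R|=0.63533 <1
  x=-1.184: |R|=0.61706 <1
  x=-0.945: |R|=0.56530 <1
  x=-1.856: |R|=1.11242 >1
  x=-1.806: |R|=1.05779 >1
  x=-1.789: |R|=1.03987 >1
Stable set (-1.7500, 0).

(-1.7500, 0).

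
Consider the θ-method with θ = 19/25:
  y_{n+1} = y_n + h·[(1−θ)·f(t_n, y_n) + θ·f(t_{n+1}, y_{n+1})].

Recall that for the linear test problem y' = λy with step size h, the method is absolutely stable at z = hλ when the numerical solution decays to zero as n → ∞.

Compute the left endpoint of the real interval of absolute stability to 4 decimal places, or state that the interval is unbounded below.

Test eqn y'=λy, z=hλ:
  y_{n+1} = y_n + z·[6/25·y_n + 19/25·y_{n+1}] ⇒ (1 − 19/25z)y_{n+1} = (1 + 6/25z)y_n
  ⇒ R(z) = (1 + 6/25z)/(1 − 19/25z).

Need |R(x)|<1, x<0.
x=-1.33: |R|=0.3386
x=-2: |R|=0.2063
x=-10: |R|=0.1628
x=-100: |R|=0.2987
θ=19/25≥1/2 ⇒ |1+6/25x|<|1−19/25x| ∀x<0 ⇒ interval (−∞,0).

(−∞, 0) — no finite endpoint.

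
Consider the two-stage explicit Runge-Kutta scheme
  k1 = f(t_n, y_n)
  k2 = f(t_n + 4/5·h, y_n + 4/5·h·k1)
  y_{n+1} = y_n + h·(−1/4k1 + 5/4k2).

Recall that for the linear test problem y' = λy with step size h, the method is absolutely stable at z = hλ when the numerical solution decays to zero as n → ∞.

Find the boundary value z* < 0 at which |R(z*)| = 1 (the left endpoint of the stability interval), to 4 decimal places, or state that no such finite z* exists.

On y'=λy, z=hλ:
  k1=λy_n ⇒ h·k1=z·y_n;  k2=λ(1+4/5z)y_n ⇒ h·k2=z(1+4/5z)y_n
  y_{n+1}/y_n = 1 − 1/4z + 5/4z(1+4/5z) = 1 + z + z²
  Hence R(z) = 1 + z + z².

Boundary: |R(x)|=1, x<0.
x=-1.3: |R|=1.3900
R=1: x+1x²=0 ⇒ x=−1=-1.0000; min R=1−1/(4·1)=0.7500>−1
Confirm numerically:
  x=-0.871: |R|=0.88764 <1
  x=-0.543: |R|=0.75185 <1
  x=-0.446: |R|=0.75292 <1
  x=-0.444: |R|=0.75314 <1
  x=-1.520: |R|=1.79040 >1
  x=-1.367: |R|=1.50169 >1
  x=-1.301: |R|=1.39160 >1
Stable set (-1.0000, 0).

z* = -1.0000.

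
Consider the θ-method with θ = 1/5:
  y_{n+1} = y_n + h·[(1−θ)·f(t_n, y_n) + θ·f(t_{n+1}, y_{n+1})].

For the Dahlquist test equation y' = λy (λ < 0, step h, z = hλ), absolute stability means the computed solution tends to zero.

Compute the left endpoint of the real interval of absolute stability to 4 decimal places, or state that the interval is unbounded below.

left endpoint -3.3333.

Set f=λy, z=hλ:
  y_{n+1} = y_n + z·[4/5·y_n + 1/5·y_{n+1}] ⇒ (1 − 1/5z)y_{n+1} = (1 + 4/5z)y_n
  ⇒ R(z) = (1 + 4/5z)/(1 − 1/5z).

Solve |R(x)|<1 on ℝ⁻.
x=-0.78: |R|=0.3253
R=−1: 1+4/5x = −1+1/5x ⇒ -3/5x=2 ⇒ x=2/(-3/5)=-3.3333
Confirm numerically:
  x=-2.799: |R|=0.79446 <1
  x=-2.227: |R|=0.54075 <1
  x=-1.973: |R|=0.41474 <1
  x=-1.808: |R|=0.32785 <1
  x=-3.657: |R|=1.11216 >1
  x=-3.508: |R|=1.06159 >1
Stable set (-3.3333, 0).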